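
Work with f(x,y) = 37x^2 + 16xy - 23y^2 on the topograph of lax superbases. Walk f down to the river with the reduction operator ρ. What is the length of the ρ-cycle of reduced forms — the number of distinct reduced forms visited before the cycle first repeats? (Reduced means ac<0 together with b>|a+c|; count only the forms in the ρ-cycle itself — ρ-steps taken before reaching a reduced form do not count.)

D = 3660, ⌊√D⌋ = 60
river: ρ → (-23,30,30)
river: ρ → (30,30,-23)
river: ρ → (-23,16,37)
river: ρ → (37,58,-2)
river: ρ → (-2,58,37)
river: ρ → (37,16,-23)
ρ-cycle length = 6 (tail of 0 descent steps not counted)

6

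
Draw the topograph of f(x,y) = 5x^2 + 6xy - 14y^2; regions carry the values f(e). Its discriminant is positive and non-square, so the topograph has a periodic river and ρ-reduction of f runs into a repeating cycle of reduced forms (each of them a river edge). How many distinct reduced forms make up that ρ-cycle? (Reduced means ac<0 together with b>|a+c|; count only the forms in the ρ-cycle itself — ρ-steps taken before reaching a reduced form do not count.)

D = 316, ⌊√D⌋ = 17
descent: ρ → (-14,-6,5)
descent: ρ → (5,16,-3)  [lands on river]
river: ρ → (-3,14,10)
river: ρ → (10,6,-7)
river: ρ → (-7,8,9)
river: ρ → (9,10,-6)
river: ρ → (-6,14,5)
ρ-cycle length = 6 (tail of 2 descent steps not counted)

6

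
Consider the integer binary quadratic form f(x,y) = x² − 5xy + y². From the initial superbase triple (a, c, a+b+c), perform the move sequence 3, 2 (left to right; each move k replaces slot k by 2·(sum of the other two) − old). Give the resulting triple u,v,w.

start (1,1,-3) = (f(1,0),f(0,1),f(1,1))
replace slot 3: 2·(1+1) − (-3) = 7 → (1,1,7)
replace slot 2: 2·(1+7) − 1 = 15 → (1,15,7)

1,15,7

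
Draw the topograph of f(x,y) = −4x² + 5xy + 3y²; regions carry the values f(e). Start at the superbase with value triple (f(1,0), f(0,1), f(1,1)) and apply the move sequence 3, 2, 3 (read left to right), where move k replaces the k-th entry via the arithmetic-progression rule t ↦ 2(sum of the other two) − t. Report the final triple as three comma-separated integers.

start (-4,3,4) = (f(1,0),f(0,1),f(1,1))
replace slot 3: 2·((-4)+3) − 4 = -6 → (-4,3,-6)
replace slot 2: 2·((-4)+(-6)) − 3 = -23 → (-4,-23,-6)
replace slot 3: 2·((-4)+(-23)) − (-6) = -48 → (-4,-23,-48)

-4,-23,-48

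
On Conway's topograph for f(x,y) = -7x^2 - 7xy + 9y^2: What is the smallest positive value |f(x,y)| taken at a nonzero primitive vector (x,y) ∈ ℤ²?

descent: ρ → (9,7,-7)  [lands on river]
river: ρ → (-7,7,9)
river: ρ → (9,11,-5)
river: ρ → (-5,9,11)
river: ρ → (11,13,-3)
river: ρ → (-3,17,1)
river: ρ → (1,17,-3)
river: ρ → (-3,13,11)
river: ρ → (11,9,-5)
river: ρ → (-5,11,9)
closes: descent 1, river 10
min |a| on river = 1

1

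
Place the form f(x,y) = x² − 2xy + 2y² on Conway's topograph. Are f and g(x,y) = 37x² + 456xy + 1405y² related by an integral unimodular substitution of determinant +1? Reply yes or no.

D₁ = -4, D₂ = -4
f: translate: b→0 (≡-2 mod 2), so (1,-2,2)→(1,0,1)
f: reduced (well bottom): (1,0,1) with a≤c, −a<b≤a
g: translate: b→12 (≡456 mod 74), so (37,456,1405)→(37,12,1)
g: flip: (37,12,1)→(1,-12,37)
g: translate: b→0 (≡-12 mod 2), so (1,-12,37)→(1,0,1)
g: reduced (well bottom): (1,0,1) with a≤c, −a<b≤a
reduced forms (1, 0, 1) vs (1, 0, 1) ⇒ equivalent

yes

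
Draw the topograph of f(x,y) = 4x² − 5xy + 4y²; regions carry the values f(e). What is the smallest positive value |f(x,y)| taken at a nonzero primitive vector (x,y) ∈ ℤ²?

translate: b→3 (≡-5 mod 8), so (4,-5,4)→(4,3,3)
flip: (4,3,3)→(3,-3,4)
translate: b→3 (≡-3 mod 6), so (3,-3,4)→(3,3,4)
reduced (well bottom): (3,3,4) with a≤c, −a<b≤a
well minimum = a = 3

3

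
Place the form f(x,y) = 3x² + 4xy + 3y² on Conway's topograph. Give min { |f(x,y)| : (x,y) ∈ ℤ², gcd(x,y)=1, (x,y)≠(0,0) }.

translate: b→-2 (≡4 mod 6), so (3,4,3)→(3,-2,2)
flip: (3,-2,2)→(2,2,3)
reduced (well bottom): (2,2,3) with a≤c, −a<b≤a
well minimum = a = 2

2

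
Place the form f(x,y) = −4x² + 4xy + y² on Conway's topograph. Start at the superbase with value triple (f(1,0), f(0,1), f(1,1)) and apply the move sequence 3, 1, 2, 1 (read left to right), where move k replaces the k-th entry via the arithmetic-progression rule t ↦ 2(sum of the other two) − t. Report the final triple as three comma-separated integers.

start (-4,1,1) = (f(1,0),f(0,1),f(1,1))
replace slot 3: 2·((-4)+1) − 1 = -7 → (-4,1,-7)
replace slot 1: 2·(1+(-7)) − (-4) = -8 → (-8,1,-7)
replace slot 2: 2·((-8)+(-7)) − 1 = -31 → (-8,-31,-7)
replace slot 1: 2·((-31)+(-7)) − (-8) = -68 → (-68,-31,-7)

-68,-31,-7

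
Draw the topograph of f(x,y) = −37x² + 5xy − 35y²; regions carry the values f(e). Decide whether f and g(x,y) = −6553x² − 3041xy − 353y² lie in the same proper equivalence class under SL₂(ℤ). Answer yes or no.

D₁ = -5155, D₂ = -5155
f is negative-definite; reduce −f:
−f: flip: (37,-5,35)→(35,5,37)
−f: reduced (well bottom): (35,5,37) with a≤c, −a<b≤a
flip sign back: reduced form of f is (-35,-5,-37)
g is negative-definite; reduce −g:
−g: flip: (6553,3041,353)→(353,-3041,6553)
−g: translate: b→-217 (≡-3041 mod 706), so (353,-3041,6553)→(353,-217,37)
−g: flip: (353,-217,37)→(37,217,353)
−g: translate: b→-5 (≡217 mod 74), so (37,217,353)→(37,-5,35)
−g: flip: (37,-5,35)→(35,5,37)
−g: reduced (well bottom): (35,5,37) with a≤c, −a<b≤a
flip sign back: reduced form of g is (-35,-5,-37)
reduced forms (-35, -5, -37) vs (-35, -5, -37) ⇒ equivalent

yes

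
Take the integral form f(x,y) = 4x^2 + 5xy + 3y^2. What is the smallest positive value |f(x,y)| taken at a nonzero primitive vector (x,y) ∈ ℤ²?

translate: b→-3 (≡5 mod 8), so (4,5,3)→(4,-3,2)
flip: (4,-3,2)→(2,3,4)
translate: b→-1 (≡3 mod 4), so (2,3,4)→(2,-1,3)
reduced (well bottom): (2,-1,3) with a≤c, −a<b≤a
well minimum = a = 2

2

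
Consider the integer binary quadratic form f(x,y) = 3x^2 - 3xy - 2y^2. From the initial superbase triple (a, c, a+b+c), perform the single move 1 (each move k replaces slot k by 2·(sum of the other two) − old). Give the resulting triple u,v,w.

start (3,-2,-2) = (f(1,0),f(0,1),f(1,1))
replace slot 1: 2·((-2)+(-2)) − 3 = -11 → (-11,-2,-2)

-11,-2,-2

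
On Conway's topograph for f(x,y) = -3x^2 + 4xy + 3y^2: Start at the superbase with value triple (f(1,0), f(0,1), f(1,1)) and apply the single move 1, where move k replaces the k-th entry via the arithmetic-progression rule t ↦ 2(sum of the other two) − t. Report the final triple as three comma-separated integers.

start (-3,3,4) = (f(1,0),f(0,1),f(1,1))
replace slot 1: 2·(3+4) − (-3) = 17 → (17,3,4)

17,3,4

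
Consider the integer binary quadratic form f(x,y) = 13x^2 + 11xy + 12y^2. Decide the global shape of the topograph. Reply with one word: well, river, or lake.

D = b²−4ac = 11² − 4·13·12 = -503
D < 0 ⇒ definite ⇒ every region one sign ⇒ single well

well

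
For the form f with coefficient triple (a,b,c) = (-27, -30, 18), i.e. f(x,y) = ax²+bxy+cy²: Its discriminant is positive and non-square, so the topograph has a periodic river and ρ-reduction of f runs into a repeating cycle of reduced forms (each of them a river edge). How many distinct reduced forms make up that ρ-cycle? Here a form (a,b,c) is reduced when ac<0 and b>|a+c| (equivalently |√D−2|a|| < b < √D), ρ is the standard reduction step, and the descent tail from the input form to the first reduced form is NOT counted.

D = 2844, ⌊√D⌋ = 53
descent: ρ → (18,30,-27)  [lands on river]
river: ρ → (-27,24,21)
river: ρ → (21,18,-30)
river: ρ → (-30,42,9)
river: ρ → (9,48,-15)
river: ρ → (-15,42,18)
ρ-cycle length = 6 (tail of 1 descent step not counted)

6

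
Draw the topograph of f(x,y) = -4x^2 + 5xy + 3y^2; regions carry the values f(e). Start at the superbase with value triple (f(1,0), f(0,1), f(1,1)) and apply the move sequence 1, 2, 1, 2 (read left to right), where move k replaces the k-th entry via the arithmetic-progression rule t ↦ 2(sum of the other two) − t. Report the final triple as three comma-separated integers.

start (-4,3,4) = (f(1,0),f(0,1),f(1,1))
replace slot 1: 2·(3+4) − (-4) = 18 → (18,3,4)
replace slot 2: 2·(18+4) − 3 = 41 → (18,41,4)
replace slot 1: 2·(41+4) − 18 = 72 → (72,41,4)
replace slot 2: 2·(72+4) − 41 = 111 → (72,111,4)

72,111,4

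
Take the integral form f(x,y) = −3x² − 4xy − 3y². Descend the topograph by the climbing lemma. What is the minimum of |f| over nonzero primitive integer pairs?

translate: b→-2 (≡4 mod 6), so (3,4,3)→(3,-2,2)
flip: (3,-2,2)→(2,2,3)
reduced (well bottom): (2,2,3) with a≤c, −a<b≤a
well minimum |f| = |-2| = 2 (negative-definite)

2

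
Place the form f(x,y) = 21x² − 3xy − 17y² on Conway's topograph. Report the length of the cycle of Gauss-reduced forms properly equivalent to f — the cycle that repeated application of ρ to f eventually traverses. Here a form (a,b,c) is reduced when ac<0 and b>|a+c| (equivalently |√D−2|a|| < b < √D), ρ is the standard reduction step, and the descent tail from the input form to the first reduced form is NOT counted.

D = 1437, ⌊√D⌋ = 37
descent: ρ → (-17,37,1)  [lands on river]
river: ρ → (1,37,-17)
river: ρ → (-17,31,7)
river: ρ → (7,25,-29)
river: ρ → (-29,33,3)
river: ρ → (3,33,-29)
river: ρ → (-29,25,7)
river: ρ → (7,31,-17)
ρ-cycle length = 8 (tail of 1 descent step not counted)

8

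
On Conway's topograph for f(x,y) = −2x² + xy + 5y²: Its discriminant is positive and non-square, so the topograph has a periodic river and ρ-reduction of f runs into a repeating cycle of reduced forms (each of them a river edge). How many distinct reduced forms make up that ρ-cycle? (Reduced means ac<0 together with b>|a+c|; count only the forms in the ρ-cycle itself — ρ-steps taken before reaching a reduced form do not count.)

D = 41, ⌊√D⌋ = 6
descent: ρ → (5,-1,-2)
descent: ρ → (-2,5,2)  [lands on river]
river: ρ → (2,3,-4)
river: ρ → (-4,5,1)
river: ρ → (1,5,-4)
river: ρ → (-4,3,2)
river: ρ → (2,5,-2)
river: ρ → (-2,3,4)
river: ρ → (4,5,-1)
river: ρ → (-1,5,4)
river: ρ → (4,3,-2)
ρ-cycle length = 10 (tail of 2 descent steps not counted)

10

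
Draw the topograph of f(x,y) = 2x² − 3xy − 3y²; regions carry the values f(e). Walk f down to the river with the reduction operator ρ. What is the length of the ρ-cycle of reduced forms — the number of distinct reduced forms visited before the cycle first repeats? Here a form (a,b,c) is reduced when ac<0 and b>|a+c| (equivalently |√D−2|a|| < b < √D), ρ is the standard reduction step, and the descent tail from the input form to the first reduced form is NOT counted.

D = 33, ⌊√D⌋ = 5
descent: ρ → (-3,3,2)  [lands on river]
river: ρ → (2,5,-1)
river: ρ → (-1,5,2)
river: ρ → (2,3,-3)
ρ-cycle length = 4 (tail of 1 descent step not counted)

4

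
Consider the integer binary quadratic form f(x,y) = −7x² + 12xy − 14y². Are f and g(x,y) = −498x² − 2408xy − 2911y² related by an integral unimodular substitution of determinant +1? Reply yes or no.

D₁ = -248, D₂ = -248
f is negative-definite; reduce −f:
−f: translate: b→2 (≡-12 mod 14), so (7,-12,14)→(7,2,9)
−f: reduced (well bottom): (7,2,9) with a≤c, −a<b≤a
flip sign back: reduced form of f is (-7,-2,-9)
g is negative-definite; reduce −g:
−g: translate: b→416 (≡2408 mod 996), so (498,2408,2911)→(498,416,87)
−g: flip: (498,416,87)→(87,-416,498)
−g: translate: b→-68 (≡-416 mod 174), so (87,-416,498)→(87,-68,14)
−g: flip: (87,-68,14)→(14,68,87)
−g: translate: b→12 (≡68 mod 28), so (14,68,87)→(14,12,7)
−g: flip: (14,12,7)→(7,-12,14)
−g: translate: b→2 (≡-12 mod 14), so (7,-12,14)→(7,2,9)
−g: reduced (well bottom): (7,2,9) with a≤c, −a<b≤a
flip sign back: reduced form of g is (-7,-2,-9)
reduced forms (-7, -2, -9) vs (-7, -2, -9) ⇒ equivalent

yes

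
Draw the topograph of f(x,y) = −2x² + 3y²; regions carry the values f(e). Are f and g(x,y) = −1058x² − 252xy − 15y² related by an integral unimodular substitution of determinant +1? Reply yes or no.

D₁ = 24, D₂ = 24
river cycle of f (length 2): (-2, 4, 1), (1, 4, -2)
river cycle of g (length 2): (-2, 4, 1), (1, 4, -2)
cycles coincide ⇒ equivalent

yes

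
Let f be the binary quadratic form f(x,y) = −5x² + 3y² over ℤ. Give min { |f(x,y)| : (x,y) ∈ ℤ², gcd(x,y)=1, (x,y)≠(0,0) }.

descent: ρ → (3,6,-2)  [lands on river]
river: ρ → (-2,6,3)
closes: descent 1, river 2
min |a| on river = 2

2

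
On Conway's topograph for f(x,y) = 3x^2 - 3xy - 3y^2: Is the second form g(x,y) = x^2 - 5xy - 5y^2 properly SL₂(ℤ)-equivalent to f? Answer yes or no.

D₁ = 45, D₂ = 45
river cycle of f (length 2): (-3, 3, 3), (3, 3, -3)
river cycle of g (length 2): (-5, 5, 1), (1, 5, -5)
cycles differ ⇒ inequivalent

no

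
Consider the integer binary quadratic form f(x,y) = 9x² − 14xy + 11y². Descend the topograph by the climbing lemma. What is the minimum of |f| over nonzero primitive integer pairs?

translate: b→4 (≡-14 mod 18), so (9,-14,11)→(9,4,6)
flip: (9,4,6)→(6,-4,9)
reduced (well bottom): (6,-4,9) with a≤c, −a<b≤a
well minimum = a = 6

6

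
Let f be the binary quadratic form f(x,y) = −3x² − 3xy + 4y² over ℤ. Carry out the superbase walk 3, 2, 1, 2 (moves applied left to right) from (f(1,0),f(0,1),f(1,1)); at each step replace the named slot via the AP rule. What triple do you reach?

start (-3,4,-2) = (f(1,0),f(0,1),f(1,1))
replace slot 3: 2·((-3)+4) − (-2) = 4 → (-3,4,4)
replace slot 2: 2·((-3)+4) − 4 = -2 → (-3,-2,4)
replace slot 1: 2·((-2)+4) − (-3) = 7 → (7,-2,4)
replace slot 2: 2·(7+4) − (-2) = 24 → (7,24,4)

7,24,4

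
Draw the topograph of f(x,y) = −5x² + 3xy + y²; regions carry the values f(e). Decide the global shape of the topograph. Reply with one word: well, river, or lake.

D = b²−4ac = 3² − 4·(-5)·1 = 29
D > 0 non-square ⇒ indefinite ⇒ periodic river

river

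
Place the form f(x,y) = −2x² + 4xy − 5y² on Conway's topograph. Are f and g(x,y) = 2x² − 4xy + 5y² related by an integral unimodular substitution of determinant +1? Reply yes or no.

D₁ = -24, D₂ = -24
f is negative-definite; reduce −f:
−f: translate: b→0 (≡-4 mod 4), so (2,-4,5)→(2,0,3)
−f: reduced (well bottom): (2,0,3) with a≤c, −a<b≤a
flip sign back: reduced form of f is (-2,0,-3)
g: translate: b→0 (≡-4 mod 4), so (2,-4,5)→(2,0,3)
g: reduced (well bottom): (2,0,3) with a≤c, −a<b≤a
reduced forms (-2, 0, -3) vs (2, 0, 3) ⇒ inequivalent

no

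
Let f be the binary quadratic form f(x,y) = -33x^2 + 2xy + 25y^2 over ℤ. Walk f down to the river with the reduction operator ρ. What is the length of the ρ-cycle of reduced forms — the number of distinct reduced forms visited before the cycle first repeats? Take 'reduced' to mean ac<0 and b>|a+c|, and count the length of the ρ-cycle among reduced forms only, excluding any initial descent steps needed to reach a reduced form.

D = 3304, ⌊√D⌋ = 57
descent: ρ → (25,48,-10)  [lands on river]
river: ρ → (-10,52,15)
river: ρ → (15,38,-31)
river: ρ → (-31,24,22)
river: ρ → (22,20,-33)
river: ρ → (-33,46,9)
river: ρ → (9,44,-38)
river: ρ → (-38,32,15)
river: ρ → (15,28,-42)
river: ρ → (-42,56,1)
river: ρ → (1,56,-42)
river: ρ → (-42,28,15)
river: ρ → (15,32,-38)
river: ρ → (-38,44,9)
river: ρ → (9,46,-33)
river: ρ → (-33,20,22)
river: ρ → (22,24,-31)
river: ρ → (-31,38,15)
river: ρ → (15,52,-10)
river: ρ → (-10,48,25)
river: ρ → (25,52,-6)
river: ρ → (-6,56,7)
river: ρ → (7,56,-6)
river: ρ → (-6,52,25)
ρ-cycle length = 24 (tail of 1 descent step not counted)

24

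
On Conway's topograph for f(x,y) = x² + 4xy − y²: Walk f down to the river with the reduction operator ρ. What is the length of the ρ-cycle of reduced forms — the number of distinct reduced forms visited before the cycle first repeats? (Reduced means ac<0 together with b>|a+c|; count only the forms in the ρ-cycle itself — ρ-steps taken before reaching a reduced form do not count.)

D = 20, ⌊√D⌋ = 4
river: ρ → (-1,4,1)
river: ρ → (1,4,-1)
ρ-cycle length = 2 (tail of 0 descent steps not counted)

2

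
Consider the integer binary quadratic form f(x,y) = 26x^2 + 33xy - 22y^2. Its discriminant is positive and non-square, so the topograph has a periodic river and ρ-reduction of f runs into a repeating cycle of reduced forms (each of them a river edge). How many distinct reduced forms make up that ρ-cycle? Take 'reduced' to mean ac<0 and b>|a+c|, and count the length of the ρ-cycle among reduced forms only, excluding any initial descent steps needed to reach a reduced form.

D = 3377, ⌊√D⌋ = 58
river: ρ → (-22,55,4)
river: ρ → (4,57,-8)
river: ρ → (-8,55,11)
river: ρ → (11,55,-8)
river: ρ → (-8,57,4)
river: ρ → (4,55,-22)
river: ρ → (-22,33,26)
river: ρ → (26,19,-29)
river: ρ → (-29,39,16)
river: ρ → (16,57,-2)
river: ρ → (-2,55,44)
river: ρ → (44,33,-13)
river: ρ → (-13,45,26)
river: ρ → (26,7,-32)
river: ρ → (-32,57,1)
river: ρ → (1,57,-32)
river: ρ → (-32,7,26)
river: ρ → (26,45,-13)
river: ρ → (-13,33,44)
river: ρ → (44,55,-2)
river: ρ → (-2,57,16)
river: ρ → (16,39,-29)
river: ρ → (-29,19,26)
river: ρ → (26,33,-22)
ρ-cycle length = 24 (tail of 0 descent steps not counted)

24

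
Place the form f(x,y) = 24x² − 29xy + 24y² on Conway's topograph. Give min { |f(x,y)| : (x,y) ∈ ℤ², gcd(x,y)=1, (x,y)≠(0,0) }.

translate: b→19 (≡-29 mod 48), so (24,-29,24)→(24,19,19)
flip: (24,19,19)→(19,-19,24)
translate: b→19 (≡-19 mod 38), so (19,-19,24)→(19,19,24)
reduced (well bottom): (19,19,24) with a≤c, −a<b≤a
well minimum = a = 19

19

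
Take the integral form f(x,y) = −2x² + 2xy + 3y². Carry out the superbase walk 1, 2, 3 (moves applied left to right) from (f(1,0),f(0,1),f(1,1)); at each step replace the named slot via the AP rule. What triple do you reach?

start (-2,3,3) = (f(1,0),f(0,1),f(1,1))
replace slot 1: 2·(3+3) − (-2) = 14 → (14,3,3)
replace slot 2: 2·(14+3) − 3 = 31 → (14,31,3)
replace slot 3: 2·(14+31) − 3 = 87 → (14,31,87)

14,31,87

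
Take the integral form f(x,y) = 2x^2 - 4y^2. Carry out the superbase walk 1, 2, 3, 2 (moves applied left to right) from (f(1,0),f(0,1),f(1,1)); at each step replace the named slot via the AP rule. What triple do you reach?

start (2,-4,-2) = (f(1,0),f(0,1),f(1,1))
replace slot 1: 2·((-4)+(-2)) − 2 = -14 → (-14,-4,-2)
replace slot 2: 2·((-14)+(-2)) − (-4) = -28 → (-14,-28,-2)
replace slot 3: 2·((-14)+(-28)) − (-2) = -82 → (-14,-28,-82)
replace slot 2: 2·((-14)+(-82)) − (-28) = -164 → (-14,-164,-82)

-14,-164,-82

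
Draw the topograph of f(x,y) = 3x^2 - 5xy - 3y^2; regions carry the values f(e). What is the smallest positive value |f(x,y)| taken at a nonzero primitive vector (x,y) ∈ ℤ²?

descent: ρ → (-3,5,3)  [lands on river]
river: ρ → (3,7,-1)
river: ρ → (-1,7,3)
river: ρ → (3,5,-3)
river: ρ → (-3,7,1)
river: ρ → (1,7,-3)
closes: descent 1, river 6
min |a| on river = 1

1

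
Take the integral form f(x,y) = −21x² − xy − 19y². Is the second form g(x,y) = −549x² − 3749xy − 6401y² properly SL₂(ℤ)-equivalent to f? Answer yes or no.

D₁ = -1595, D₂ = -1595
f is negative-definite; reduce −f:
−f: flip: (21,1,19)→(19,-1,21)
−f: reduced (well bottom): (19,-1,21) with a≤c, −a<b≤a
flip sign back: reduced form of f is (-19,1,-21)
g is negative-definite; reduce −g:
−g: translate: b→455 (≡3749 mod 1098), so (549,3749,6401)→(549,455,95)
−g: flip: (549,455,95)→(95,-455,549)
−g: translate: b→-75 (≡-455 mod 190), so (95,-455,549)→(95,-75,19)
−g: flip: (95,-75,19)→(19,75,95)
−g: translate: b→-1 (≡75 mod 38), so (19,75,95)→(19,-1,21)
−g: reduced (well bottom): (19,-1,21) with a≤c, −a<b≤a
flip sign back: reduced form of g is (-19,1,-21)
reduced forms (-19, 1, -21) vs (-19, 1, -21) ⇒ equivalent

yes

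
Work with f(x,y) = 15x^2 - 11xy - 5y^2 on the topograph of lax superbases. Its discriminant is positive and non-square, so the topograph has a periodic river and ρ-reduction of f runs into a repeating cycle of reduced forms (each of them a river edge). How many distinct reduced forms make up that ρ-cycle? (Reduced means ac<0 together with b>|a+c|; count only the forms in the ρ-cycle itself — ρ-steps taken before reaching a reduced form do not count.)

D = 421, ⌊√D⌋ = 20
descent: ρ → (-5,11,15)  [lands on river]
river: ρ → (15,19,-1)
river: ρ → (-1,19,15)
river: ρ → (15,11,-5)
river: ρ → (-5,19,3)
river: ρ → (3,17,-11)
river: ρ → (-11,5,9)
river: ρ → (9,13,-7)
river: ρ → (-7,15,7)
river: ρ → (7,13,-9)
river: ρ → (-9,5,11)
river: ρ → (11,17,-3)
river: ρ → (-3,19,5)
river: ρ → (5,11,-15)
river: ρ → (-15,19,1)
river: ρ → (1,19,-15)
river: ρ → (-15,11,5)
river: ρ → (5,19,-3)
river: ρ → (-3,17,11)
river: ρ → (11,5,-9)
river: ρ → (-9,13,7)
river: ρ → (7,15,-7)
river: ρ → (-7,13,9)
river: ρ → (9,5,-11)
river: ρ → (-11,17,3)
river: ρ → (3,19,-5)
ρ-cycle length = 26 (tail of 1 descent step not counted)

26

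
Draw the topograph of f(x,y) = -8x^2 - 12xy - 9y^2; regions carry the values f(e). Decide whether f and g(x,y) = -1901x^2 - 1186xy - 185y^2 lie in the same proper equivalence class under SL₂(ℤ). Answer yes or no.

D₁ = -144, D₂ = -144
f is negative-definite; reduce −f:
−f: translate: b→-4 (≡12 mod 16), so (8,12,9)→(8,-4,5)
−f: flip: (8,-4,5)→(5,4,8)
−f: reduced (well bottom): (5,4,8) with a≤c, −a<b≤a
flip sign back: reduced form of f is (-5,-4,-8)
g is negative-definite; reduce −g:
−g: flip: (1901,1186,185)→(185,-1186,1901)
−g: translate: b→-76 (≡-1186 mod 370), so (185,-1186,1901)→(185,-76,8)
−g: flip: (185,-76,8)→(8,76,185)
−g: translate: b→-4 (≡76 mod 16), so (8,76,185)→(8,-4,5)
−g: flip: (8,-4,5)→(5,4,8)
−g: reduced (well bottom): (5,4,8) with a≤c, −a<b≤a
flip sign back: reduced form of g is (-5,-4,-8)
reduced forms (-5, -4, -8) vs (-5, -4, -8) ⇒ equivalent

yes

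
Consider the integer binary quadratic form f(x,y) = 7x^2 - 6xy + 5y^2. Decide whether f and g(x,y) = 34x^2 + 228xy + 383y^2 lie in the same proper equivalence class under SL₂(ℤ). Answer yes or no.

D₁ = -104, D₂ = -104
f: flip: (7,-6,5)→(5,6,7)
f: translate: b→-4 (≡6 mod 10), so (5,6,7)→(5,-4,6)
f: reduced (well bottom): (5,-4,6) with a≤c, −a<b≤a
g: translate: b→24 (≡228 mod 68), so (34,228,383)→(34,24,5)
g: flip: (34,24,5)→(5,-24,34)
g: translate: b→-4 (≡-24 mod 10), so (5,-24,34)→(5,-4,6)
g: reduced (well bottom): (5,-4,6) with a≤c, −a<b≤a
reduced forms (5, -4, 6) vs (5, -4, 6) ⇒ equivalent

yes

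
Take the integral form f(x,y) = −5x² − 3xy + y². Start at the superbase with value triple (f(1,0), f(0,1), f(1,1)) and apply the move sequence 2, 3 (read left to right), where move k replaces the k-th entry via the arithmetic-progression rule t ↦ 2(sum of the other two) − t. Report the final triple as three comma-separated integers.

start (-5,1,-7) = (f(1,0),f(0,1),f(1,1))
replace slot 2: 2·((-5)+(-7)) − 1 = -25 → (-5,-25,-7)
replace slot 3: 2·((-5)+(-25)) − (-7) = -53 → (-5,-25,-53)

-5,-25,-53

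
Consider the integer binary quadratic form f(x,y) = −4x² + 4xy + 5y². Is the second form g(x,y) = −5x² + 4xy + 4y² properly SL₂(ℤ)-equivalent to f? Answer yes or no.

D₁ = 96, D₂ = 96
river cycle of f (length 4): (5, 6, -3), (-3, 6, 5), (5, 4, -4), (-4, 4, 5)
river cycle of g (length 4): (4, 4, -5), (-5, 6, 3), (3, 6, -5), (-5, 4, 4)
cycles differ ⇒ inequivalent

no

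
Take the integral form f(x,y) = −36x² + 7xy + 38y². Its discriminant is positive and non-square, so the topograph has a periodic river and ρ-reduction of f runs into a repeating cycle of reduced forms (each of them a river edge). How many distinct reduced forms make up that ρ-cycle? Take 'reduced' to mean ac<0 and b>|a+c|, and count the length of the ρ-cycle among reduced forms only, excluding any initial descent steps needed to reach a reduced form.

D = 5521, ⌊√D⌋ = 74
river: ρ → (38,69,-5)
river: ρ → (-5,71,24)
river: ρ → (24,73,-2)
river: ρ → (-2,71,60)
river: ρ → (60,49,-13)
river: ρ → (-13,55,48)
river: ρ → (48,41,-20)
river: ρ → (-20,39,50)
river: ρ → (50,61,-9)
river: ρ → (-9,65,36)
river: ρ → (36,7,-38)
river: ρ → (-38,69,5)
river: ρ → (5,71,-24)
river: ρ → (-24,73,2)
river: ρ → (2,71,-60)
river: ρ → (-60,49,13)
river: ρ → (13,55,-48)
river: ρ → (-48,41,20)
river: ρ → (20,39,-50)
river: ρ → (-50,61,9)
river: ρ → (9,65,-36)
river: ρ → (-36,7,38)
ρ-cycle length = 22 (tail of 0 descent steps not counted)

22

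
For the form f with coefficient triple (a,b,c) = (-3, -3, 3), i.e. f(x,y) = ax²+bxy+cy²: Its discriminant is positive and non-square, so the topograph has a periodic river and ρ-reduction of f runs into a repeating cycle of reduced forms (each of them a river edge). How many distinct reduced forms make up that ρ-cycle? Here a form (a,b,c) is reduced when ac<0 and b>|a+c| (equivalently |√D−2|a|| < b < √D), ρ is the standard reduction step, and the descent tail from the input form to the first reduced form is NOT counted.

D = 45, ⌊√D⌋ = 6
descent: ρ → (3,3,-3)  [lands on river]
river: ρ → (-3,3,3)
ρ-cycle length = 2 (tail of 1 descent step not counted)

2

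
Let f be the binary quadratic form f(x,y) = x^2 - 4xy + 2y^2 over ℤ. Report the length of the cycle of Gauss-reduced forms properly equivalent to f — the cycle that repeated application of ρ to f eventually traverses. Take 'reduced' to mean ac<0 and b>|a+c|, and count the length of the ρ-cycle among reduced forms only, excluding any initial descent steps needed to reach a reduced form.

D = 8, ⌊√D⌋ = 2
descent: ρ → (2,0,-1)
descent: ρ → (-1,2,1)  [lands on river]
river: ρ → (1,2,-1)
ρ-cycle length = 2 (tail of 2 descent steps not counted)

2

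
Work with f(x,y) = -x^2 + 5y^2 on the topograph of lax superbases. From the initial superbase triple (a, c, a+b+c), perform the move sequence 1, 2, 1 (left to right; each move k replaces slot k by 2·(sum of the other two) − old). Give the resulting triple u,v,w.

start (-1,5,4) = (f(1,0),f(0,1),f(1,1))
replace slot 1: 2·(5+4) − (-1) = 19 → (19,5,4)
replace slot 2: 2·(19+4) − 5 = 41 → (19,41,4)
replace slot 1: 2·(41+4) − 19 = 71 → (71,41,4)

71,41,4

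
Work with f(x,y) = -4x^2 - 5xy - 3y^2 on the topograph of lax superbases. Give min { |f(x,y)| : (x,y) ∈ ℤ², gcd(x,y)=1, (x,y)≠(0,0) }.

translate: b→-3 (≡5 mod 8), so (4,5,3)→(4,-3,2)
flip: (4,-3,2)→(2,3,4)
translate: b→-1 (≡3 mod 4), so (2,3,4)→(2,-1,3)
reduced (well bottom): (2,-1,3) with a≤c, −a<b≤a
well minimum |f| = |-2| = 2 (negative-definite)

2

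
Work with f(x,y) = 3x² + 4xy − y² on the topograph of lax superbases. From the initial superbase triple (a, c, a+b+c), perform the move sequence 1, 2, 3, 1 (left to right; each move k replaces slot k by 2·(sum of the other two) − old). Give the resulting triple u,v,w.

start (3,-1,6) = (f(1,0),f(0,1),f(1,1))
replace slot 1: 2·((-1)+6) − 3 = 7 → (7,-1,6)
replace slot 2: 2·(7+6) − (-1) = 27 → (7,27,6)
replace slot 3: 2·(7+27) − 6 = 62 → (7,27,62)
replace slot 1: 2·(27+62) − 7 = 171 → (171,27,62)

171,27,62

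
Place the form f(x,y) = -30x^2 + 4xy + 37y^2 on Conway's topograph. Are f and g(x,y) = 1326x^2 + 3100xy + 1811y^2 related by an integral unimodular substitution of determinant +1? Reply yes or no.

D₁ = 4456, D₂ = 4456
river cycle of f (length 70): (-30, 64, 3), (3, 62, -51), (-51, 40, 14), (14, 44, -45), (-45, 46, 13), (13, 58, -21), (-21, 26, 45), (45, 64, -2), (-2, 64, 45), (45, 26, -21), … (60 more)
river cycle of g (length 70): (-30, 64, 3), (3, 62, -51), (-51, 40, 14), (14, 44, -45), (-45, 46, 13), (13, 58, -21), (-21, 26, 45), (45, 64, -2), (-2, 64, 45), (45, 26, -21), … (60 more)
cycles coincide ⇒ equivalent

yes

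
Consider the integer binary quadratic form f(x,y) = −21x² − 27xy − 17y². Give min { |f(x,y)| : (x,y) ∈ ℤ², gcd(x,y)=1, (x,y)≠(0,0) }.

translate: b→-15 (≡27 mod 42), so (21,27,17)→(21,-15,11)
flip: (21,-15,11)→(11,15,21)
translate: b→-7 (≡15 mod 22), so (11,15,21)→(11,-7,17)
reduced (well bottom): (11,-7,17) with a≤c, −a<b≤a
well minimum |f| = |-11| = 11 (negative-definite)

11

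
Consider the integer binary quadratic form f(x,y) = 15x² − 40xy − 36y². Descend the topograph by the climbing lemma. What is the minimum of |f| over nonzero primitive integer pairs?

descent: ρ → (-36,40,15)  [lands on river]
river: ρ → (15,50,-21)
river: ρ → (-21,34,31)
river: ρ → (31,28,-24)
river: ρ → (-24,20,35)
river: ρ → (35,50,-9)
river: ρ → (-9,58,11)
river: ρ → (11,52,-24)
river: ρ → (-24,44,19)
river: ρ → (19,32,-36)
closes: descent 1, river 10
min |a| on river = 9

9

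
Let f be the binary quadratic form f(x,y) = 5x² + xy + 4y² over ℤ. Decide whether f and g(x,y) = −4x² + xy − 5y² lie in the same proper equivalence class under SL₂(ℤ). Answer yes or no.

D₁ = -79, D₂ = -79
f: flip: (5,1,4)→(4,-1,5)
f: reduced (well bottom): (4,-1,5) with a≤c, −a<b≤a
g is negative-definite; reduce −g:
−g: reduced (well bottom): (4,-1,5) with a≤c, −a<b≤a
flip sign back: reduced form of g is (-4,1,-5)
reduced forms (4, -1, 5) vs (-4, 1, -5) ⇒ inequivalent

no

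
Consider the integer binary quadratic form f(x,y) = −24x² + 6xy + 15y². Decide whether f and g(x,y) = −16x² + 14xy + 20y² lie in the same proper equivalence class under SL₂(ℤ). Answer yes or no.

D₁ = 1476, D₂ = 1476
river cycle of f (length 6): (15, 24, -15), (-15, 36, 3), (3, 36, -15), (-15, 24, 15), (15, 36, -3), (-3, 36, 15)
river cycle of g (length 16): (20, 26, -10), (-10, 34, 8), (8, 30, -18), (-18, 6, 20), (20, 34, -4), (-4, 38, 2), (2, 38, -4), (-4, 34, 20), (20, 6, -18), (-18, 30, 8), … (6 more)
cycles differ ⇒ inequivalent

no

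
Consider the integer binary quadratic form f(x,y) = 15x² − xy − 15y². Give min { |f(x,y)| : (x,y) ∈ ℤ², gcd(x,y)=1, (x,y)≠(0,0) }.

descent: ρ → (-15,1,15)  [lands on river]
river: ρ → (15,29,-1)
river: ρ → (-1,29,15)
river: ρ → (15,1,-15)
river: ρ → (-15,29,1)
river: ρ → (1,29,-15)
closes: descent 1, river 6
min |a| on river = 1

1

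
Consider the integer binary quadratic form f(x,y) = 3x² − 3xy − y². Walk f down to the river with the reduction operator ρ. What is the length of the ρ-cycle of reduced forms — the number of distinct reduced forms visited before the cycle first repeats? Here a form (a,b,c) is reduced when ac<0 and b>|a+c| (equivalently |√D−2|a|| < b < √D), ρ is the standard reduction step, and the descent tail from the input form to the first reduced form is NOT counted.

D = 21, ⌊√D⌋ = 4
descent: ρ → (-1,3,3)  [lands on river]
river: ρ → (3,3,-1)
ρ-cycle length = 2 (tail of 1 descent step not counted)

2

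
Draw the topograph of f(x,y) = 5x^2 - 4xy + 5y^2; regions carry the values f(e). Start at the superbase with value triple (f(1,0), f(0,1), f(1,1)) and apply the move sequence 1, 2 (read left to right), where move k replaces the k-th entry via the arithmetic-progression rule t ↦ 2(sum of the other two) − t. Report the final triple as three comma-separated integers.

start (5,5,6) = (f(1,0),f(0,1),f(1,1))
replace slot 1: 2·(5+6) − 5 = 17 → (17,5,6)
replace slot 2: 2·(17+6) − 5 = 41 → (17,41,6)

17,41,6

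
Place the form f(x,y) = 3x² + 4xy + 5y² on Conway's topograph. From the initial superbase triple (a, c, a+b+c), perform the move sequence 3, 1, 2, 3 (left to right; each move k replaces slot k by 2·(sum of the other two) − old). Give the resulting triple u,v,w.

start (3,5,12) = (f(1,0),f(0,1),f(1,1))
replace slot 3: 2·(3+5) − 12 = 4 → (3,5,4)
replace slot 1: 2·(5+4) − 3 = 15 → (15,5,4)
replace slot 2: 2·(15+4) − 5 = 33 → (15,33,4)
replace slot 3: 2·(15+33) − 4 = 92 → (15,33,92)

15,33,92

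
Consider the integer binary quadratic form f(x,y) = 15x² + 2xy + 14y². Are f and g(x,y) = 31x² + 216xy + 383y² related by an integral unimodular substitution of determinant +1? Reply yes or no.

D₁ = -836, D₂ = -836
f: flip: (15,2,14)→(14,-2,15)
f: reduced (well bottom): (14,-2,15) with a≤c, −a<b≤a
g: translate: b→30 (≡216 mod 62), so (31,216,383)→(31,30,14)
g: flip: (31,30,14)→(14,-30,31)
g: translate: b→-2 (≡-30 mod 28), so (14,-30,31)→(14,-2,15)
g: reduced (well bottom): (14,-2,15) with a≤c, −a<b≤a
reduced forms (14, -2, 15) vs (14, -2, 15) ⇒ equivalent

yes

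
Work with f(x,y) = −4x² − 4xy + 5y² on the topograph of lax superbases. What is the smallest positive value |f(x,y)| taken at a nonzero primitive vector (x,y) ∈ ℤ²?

descent: ρ → (5,4,-4)  [lands on river]
river: ρ → (-4,4,5)
river: ρ → (5,6,-3)
river: ρ → (-3,6,5)
closes: descent 1, river 4
min |a| on river = 3

3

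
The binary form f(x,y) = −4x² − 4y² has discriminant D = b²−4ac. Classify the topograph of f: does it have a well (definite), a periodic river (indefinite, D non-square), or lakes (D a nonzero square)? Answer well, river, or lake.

D = b²−4ac = 0² − 4·(-4)·(-4) = -64
D < 0 ⇒ definite ⇒ every region one sign ⇒ single well

well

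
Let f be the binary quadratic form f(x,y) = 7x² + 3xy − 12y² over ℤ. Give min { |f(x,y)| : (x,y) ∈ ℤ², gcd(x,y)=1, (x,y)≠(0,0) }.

descent: ρ → (-12,-3,7)
descent: ρ → (7,17,-2)  [lands on river]
river: ρ → (-2,15,15)
river: ρ → (15,15,-2)
river: ρ → (-2,17,7)
river: ρ → (7,11,-8)
river: ρ → (-8,5,10)
river: ρ → (10,15,-3)
river: ρ → (-3,15,10)
river: ρ → (10,5,-8)
river: ρ → (-8,11,7)
closes: descent 2, river 10
min |a| on river = 2

2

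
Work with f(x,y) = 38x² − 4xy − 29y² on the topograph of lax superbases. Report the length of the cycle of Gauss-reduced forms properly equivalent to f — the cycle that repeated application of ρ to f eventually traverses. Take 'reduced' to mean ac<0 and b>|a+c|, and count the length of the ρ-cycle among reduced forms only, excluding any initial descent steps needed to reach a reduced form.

D = 4424, ⌊√D⌋ = 66
descent: ρ → (-29,62,5)  [lands on river]
river: ρ → (5,58,-53)
river: ρ → (-53,48,10)
river: ρ → (10,52,-43)
river: ρ → (-43,34,19)
river: ρ → (19,42,-35)
river: ρ → (-35,28,26)
river: ρ → (26,24,-37)
river: ρ → (-37,50,13)
river: ρ → (13,54,-29)
ρ-cycle length = 10 (tail of 1 descent step not counted)

10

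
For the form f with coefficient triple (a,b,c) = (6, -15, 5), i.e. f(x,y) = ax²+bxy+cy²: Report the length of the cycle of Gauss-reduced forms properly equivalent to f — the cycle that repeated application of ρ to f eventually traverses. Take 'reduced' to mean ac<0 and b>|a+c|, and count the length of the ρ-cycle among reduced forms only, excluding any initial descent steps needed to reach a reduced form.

D = 105, ⌊√D⌋ = 10
descent: ρ → (5,5,-4)  [lands on river]
river: ρ → (-4,3,6)
river: ρ → (6,9,-1)
river: ρ → (-1,9,6)
river: ρ → (6,3,-4)
river: ρ → (-4,5,5)
ρ-cycle length = 6 (tail of 1 descent step not counted)

6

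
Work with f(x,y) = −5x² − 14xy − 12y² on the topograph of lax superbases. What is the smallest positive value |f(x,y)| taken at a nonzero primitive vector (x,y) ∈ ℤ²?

translate: b→4 (≡14 mod 10), so (5,14,12)→(5,4,3)
flip: (5,4,3)→(3,-4,5)
translate: b→2 (≡-4 mod 6), so (3,-4,5)→(3,2,4)
reduced (well bottom): (3,2,4) with a≤c, −a<b≤a
well minimum |f| = |-3| = 3 (negative-definite)

3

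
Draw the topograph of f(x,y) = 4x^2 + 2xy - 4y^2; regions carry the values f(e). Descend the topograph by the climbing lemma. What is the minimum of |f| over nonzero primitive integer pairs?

river: ρ → (-4,6,2)
river: ρ → (2,6,-4)
river: ρ → (-4,2,4)
river: ρ → (4,6,-2)
river: ρ → (-2,6,4)
river: ρ → (4,2,-4)
closes: descent 0, river 6
min |a| on river = 2

2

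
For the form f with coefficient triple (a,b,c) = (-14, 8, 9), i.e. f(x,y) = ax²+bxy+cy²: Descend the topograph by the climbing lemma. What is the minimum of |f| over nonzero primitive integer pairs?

river: ρ → (9,10,-13)
river: ρ → (-13,16,6)
river: ρ → (6,20,-7)
river: ρ → (-7,22,3)
river: ρ → (3,20,-14)
river: ρ → (-14,8,9)
closes: descent 0, river 6
min |a| on river = 3

3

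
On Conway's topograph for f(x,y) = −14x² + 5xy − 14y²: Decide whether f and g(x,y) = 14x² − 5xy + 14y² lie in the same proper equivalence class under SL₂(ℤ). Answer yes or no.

D₁ = -759, D₂ = -759
f is negative-definite; reduce −f:
−f: flip: (14,-5,14)→(14,5,14)
−f: reduced (well bottom): (14,5,14) with a≤c, −a<b≤a
flip sign back: reduced form of f is (-14,-5,-14)
g: flip: (14,-5,14)→(14,5,14)
g: reduced (well bottom): (14,5,14) with a≤c, −a<b≤a
reduced forms (-14, -5, -14) vs (14, 5, 14) ⇒ inequivalent

no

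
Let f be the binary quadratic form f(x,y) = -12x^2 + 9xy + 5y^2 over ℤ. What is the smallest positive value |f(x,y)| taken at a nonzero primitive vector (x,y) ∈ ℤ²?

river: ρ → (5,11,-10)
river: ρ → (-10,9,6)
river: ρ → (6,15,-4)
river: ρ → (-4,17,2)
river: ρ → (2,15,-12)
river: ρ → (-12,9,5)
closes: descent 0, river 6
min |a| on river = 2

2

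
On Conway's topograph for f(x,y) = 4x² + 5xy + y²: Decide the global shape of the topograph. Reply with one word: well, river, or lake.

D = b²−4ac = 5² − 4·4·1 = 9
D = 3² is a perfect square ⇒ form factors over ℤ ⇒ lakes

lake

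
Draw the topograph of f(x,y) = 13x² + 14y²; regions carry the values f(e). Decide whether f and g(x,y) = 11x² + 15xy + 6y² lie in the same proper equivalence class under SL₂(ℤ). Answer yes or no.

D₁ = -728, D₂ = -39
discriminants differ ⇒ not SL₂(ℤ)-equivalent

no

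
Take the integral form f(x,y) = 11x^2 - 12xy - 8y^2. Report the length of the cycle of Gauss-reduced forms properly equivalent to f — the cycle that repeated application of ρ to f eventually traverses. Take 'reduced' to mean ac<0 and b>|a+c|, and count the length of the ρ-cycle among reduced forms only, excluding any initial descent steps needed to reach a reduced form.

D = 496, ⌊√D⌋ = 22
descent: ρ → (-8,12,11)  [lands on river]
river: ρ → (11,10,-9)
river: ρ → (-9,8,12)
river: ρ → (12,16,-5)
river: ρ → (-5,14,15)
river: ρ → (15,16,-4)
river: ρ → (-4,16,15)
river: ρ → (15,14,-5)
river: ρ → (-5,16,12)
river: ρ → (12,8,-9)
river: ρ → (-9,10,11)
river: ρ → (11,12,-8)
river: ρ → (-8,20,3)
river: ρ → (3,22,-1)
river: ρ → (-1,22,3)
river: ρ → (3,20,-8)
ρ-cycle length = 16 (tail of 1 descent step not counted)

16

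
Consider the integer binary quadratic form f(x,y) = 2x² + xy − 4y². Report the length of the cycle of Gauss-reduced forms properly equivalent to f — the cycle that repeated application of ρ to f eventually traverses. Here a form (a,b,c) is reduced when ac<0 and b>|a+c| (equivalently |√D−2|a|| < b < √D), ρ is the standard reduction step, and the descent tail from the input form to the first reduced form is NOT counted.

D = 33, ⌊√D⌋ = 5
descent: ρ → (-4,-1,2)
descent: ρ → (2,5,-1)  [lands on river]
river: ρ → (-1,5,2)
river: ρ → (2,3,-3)
river: ρ → (-3,3,2)
ρ-cycle length = 4 (tail of 2 descent steps not counted)

4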